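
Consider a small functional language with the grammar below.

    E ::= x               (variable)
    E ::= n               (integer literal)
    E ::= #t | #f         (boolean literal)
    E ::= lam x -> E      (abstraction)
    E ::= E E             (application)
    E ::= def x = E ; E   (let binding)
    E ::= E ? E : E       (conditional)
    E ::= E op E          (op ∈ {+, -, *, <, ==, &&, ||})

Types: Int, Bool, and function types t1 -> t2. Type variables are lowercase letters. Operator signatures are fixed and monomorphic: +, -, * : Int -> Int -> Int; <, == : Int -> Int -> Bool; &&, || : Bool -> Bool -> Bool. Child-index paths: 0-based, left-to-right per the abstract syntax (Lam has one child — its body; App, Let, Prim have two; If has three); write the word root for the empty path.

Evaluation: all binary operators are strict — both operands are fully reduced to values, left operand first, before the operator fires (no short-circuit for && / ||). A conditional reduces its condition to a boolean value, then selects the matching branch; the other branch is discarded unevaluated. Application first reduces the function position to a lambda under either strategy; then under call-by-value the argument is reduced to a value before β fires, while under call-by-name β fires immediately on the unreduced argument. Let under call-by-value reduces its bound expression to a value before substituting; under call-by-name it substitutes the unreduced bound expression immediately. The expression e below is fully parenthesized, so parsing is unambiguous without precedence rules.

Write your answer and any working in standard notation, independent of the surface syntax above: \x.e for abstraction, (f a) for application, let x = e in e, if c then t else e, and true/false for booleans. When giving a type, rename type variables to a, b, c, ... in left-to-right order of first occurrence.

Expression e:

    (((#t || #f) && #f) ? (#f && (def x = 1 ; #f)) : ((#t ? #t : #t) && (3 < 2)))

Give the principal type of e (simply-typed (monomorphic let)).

Answer: Bool

Working:
  unify Bool ~ Bool
  unify Bool ~ Bool
  unify Bool ~ Bool
  unify Bool ~ Bool
  unify Bool ~ Bool
  unify Bool ~ Bool
let x : Int
  unify Bool ~ Bool
  unify Bool ~ Bool
  unify Bool ~ Bool
  unify Bool ~ Bool
  unify Int ~ Int
  unify Int ~ Int
  unify Bool ~ Bool
  unify Bool ~ Bool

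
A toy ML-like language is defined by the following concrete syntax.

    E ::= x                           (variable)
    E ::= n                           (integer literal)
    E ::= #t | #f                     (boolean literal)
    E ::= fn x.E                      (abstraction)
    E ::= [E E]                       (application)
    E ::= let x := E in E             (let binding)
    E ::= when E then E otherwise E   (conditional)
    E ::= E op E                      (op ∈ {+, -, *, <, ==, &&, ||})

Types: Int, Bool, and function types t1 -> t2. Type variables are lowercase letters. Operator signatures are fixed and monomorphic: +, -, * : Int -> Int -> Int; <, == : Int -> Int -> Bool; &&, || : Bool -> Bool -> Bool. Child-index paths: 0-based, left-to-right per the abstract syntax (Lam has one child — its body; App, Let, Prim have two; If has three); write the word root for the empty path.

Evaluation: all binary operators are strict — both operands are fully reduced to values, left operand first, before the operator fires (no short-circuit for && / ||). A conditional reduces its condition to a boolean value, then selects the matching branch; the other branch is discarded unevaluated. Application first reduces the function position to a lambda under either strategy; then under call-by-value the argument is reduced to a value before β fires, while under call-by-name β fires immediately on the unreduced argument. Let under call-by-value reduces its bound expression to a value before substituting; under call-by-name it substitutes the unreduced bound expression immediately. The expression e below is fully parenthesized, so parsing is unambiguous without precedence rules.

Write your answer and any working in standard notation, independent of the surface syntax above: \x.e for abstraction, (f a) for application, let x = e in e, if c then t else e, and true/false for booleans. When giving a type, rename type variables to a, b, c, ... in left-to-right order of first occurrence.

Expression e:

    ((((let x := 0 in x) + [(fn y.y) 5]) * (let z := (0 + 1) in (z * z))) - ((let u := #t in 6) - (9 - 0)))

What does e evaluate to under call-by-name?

Answer: 8

Derivation:
step 0: ((((let x = 0 in x) + ((\y.y) 5)) * (let z = (0 + 1) in (z * z))) - ((let u = true in 6) - (9 - 0)))
step 1: [let@0.0.0] (((0 + ((\y.y) 5)) * (let z = (0 + 1) in (z * z))) - ((let u = true in 6) - (9 - 0)))
step 2: [beta@0.0.1] (((0 + 5) * (let z = (0 + 1) in (z * z))) - ((let u = true in 6) - (9 - 0)))
step 3: [delta@0.0] ((5 * (let z = (0 + 1) in (z * z))) - ((let u = true in 6) - (9 - 0)))
step 4: [let@0.1] ((5 * ((0 + 1) * (0 + 1))) - ((let u = true in 6) - (9 - 0)))
step 5: [delta@0.1.0] ((5 * (1 * (0 + 1))) - ((let u = true in 6) - (9 - 0)))
step 6: [delta@0.1.1] ((5 * (1 * 1)) - ((let u = true in 6) - (9 - 0)))
step 7: [delta@0.1] ((5 * 1) - ((let u = true in 6) - (9 - 0)))
step 8: [delta@0] (5 - ((let u = true in 6) - (9 - 0)))
step 9: [let@1.0] (5 - (6 - (9 - 0)))
step 10: [delta@1.1] (5 - (6 - 9))
step 11: [delta@1] (5 - -3)
step 12: [delta@root] 8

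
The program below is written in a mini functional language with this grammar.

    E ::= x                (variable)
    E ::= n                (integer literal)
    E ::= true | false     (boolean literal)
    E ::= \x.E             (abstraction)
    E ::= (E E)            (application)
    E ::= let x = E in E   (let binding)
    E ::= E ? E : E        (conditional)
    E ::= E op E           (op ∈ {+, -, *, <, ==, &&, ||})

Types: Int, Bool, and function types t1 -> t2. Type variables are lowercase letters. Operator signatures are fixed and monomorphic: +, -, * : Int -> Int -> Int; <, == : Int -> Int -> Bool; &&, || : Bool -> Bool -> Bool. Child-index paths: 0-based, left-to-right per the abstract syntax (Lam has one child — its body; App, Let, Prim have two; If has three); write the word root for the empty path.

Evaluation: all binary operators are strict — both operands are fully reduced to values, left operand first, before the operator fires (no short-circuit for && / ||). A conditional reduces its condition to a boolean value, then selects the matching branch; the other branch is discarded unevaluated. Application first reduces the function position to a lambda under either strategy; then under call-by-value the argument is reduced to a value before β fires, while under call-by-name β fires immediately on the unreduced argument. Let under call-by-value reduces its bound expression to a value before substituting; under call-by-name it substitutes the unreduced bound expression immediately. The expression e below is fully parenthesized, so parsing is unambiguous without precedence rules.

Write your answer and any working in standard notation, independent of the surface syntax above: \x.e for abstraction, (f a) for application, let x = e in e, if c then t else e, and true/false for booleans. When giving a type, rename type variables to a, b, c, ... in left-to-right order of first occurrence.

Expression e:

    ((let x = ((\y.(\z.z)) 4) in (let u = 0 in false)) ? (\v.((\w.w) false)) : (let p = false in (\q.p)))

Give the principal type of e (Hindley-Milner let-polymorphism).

Trace:
z : b
\z._ : b -> b
\y._ : a -> b -> b
  unify a -> b -> b ~ Int -> c
  unify a ~ Int
  unify b -> b ~ c
_ _ : b -> b
let x : forall. b -> b
let u : Int
  unify Bool ~ Bool
w : e
\w._ : e -> e
  unify e -> e ~ Bool -> f
  unify e ~ Bool
  unify Bool ~ f
_ _ : Bool
\v._ : d -> Bool
let p : Bool
p : Bool
\q._ : g -> Bool
  unify d -> Bool ~ g -> Bool
  unify d ~ g
  unify Bool ~ Bool

Answer: a -> Bool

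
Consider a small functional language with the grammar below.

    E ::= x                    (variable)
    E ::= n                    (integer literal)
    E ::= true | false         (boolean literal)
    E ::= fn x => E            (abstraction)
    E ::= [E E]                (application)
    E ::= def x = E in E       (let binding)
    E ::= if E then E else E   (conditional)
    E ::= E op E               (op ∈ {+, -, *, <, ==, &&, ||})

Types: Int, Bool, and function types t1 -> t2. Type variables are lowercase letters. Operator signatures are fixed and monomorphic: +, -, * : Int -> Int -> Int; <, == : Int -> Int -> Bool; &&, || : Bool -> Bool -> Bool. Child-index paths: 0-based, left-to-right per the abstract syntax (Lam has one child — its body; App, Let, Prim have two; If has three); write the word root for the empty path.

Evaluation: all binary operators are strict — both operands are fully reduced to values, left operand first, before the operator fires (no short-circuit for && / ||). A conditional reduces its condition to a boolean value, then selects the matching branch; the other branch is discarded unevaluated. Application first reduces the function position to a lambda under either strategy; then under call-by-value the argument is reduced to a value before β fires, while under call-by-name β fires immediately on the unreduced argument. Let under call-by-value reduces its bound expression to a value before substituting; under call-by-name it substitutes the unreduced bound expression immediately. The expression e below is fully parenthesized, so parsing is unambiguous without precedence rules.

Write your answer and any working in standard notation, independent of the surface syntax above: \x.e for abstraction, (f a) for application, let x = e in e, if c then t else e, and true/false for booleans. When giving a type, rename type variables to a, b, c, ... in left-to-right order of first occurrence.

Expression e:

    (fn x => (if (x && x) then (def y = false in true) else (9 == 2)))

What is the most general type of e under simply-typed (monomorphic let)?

Derivation:
x : a
  unify a ~ Bool
x : Bool
  unify Bool ~ Bool
  unify Bool ~ Bool
let y : Bool
  unify Int ~ Int
  unify Int ~ Int
  unify Bool ~ Bool
\x._ : Bool -> Bool

Answer: Bool -> Bool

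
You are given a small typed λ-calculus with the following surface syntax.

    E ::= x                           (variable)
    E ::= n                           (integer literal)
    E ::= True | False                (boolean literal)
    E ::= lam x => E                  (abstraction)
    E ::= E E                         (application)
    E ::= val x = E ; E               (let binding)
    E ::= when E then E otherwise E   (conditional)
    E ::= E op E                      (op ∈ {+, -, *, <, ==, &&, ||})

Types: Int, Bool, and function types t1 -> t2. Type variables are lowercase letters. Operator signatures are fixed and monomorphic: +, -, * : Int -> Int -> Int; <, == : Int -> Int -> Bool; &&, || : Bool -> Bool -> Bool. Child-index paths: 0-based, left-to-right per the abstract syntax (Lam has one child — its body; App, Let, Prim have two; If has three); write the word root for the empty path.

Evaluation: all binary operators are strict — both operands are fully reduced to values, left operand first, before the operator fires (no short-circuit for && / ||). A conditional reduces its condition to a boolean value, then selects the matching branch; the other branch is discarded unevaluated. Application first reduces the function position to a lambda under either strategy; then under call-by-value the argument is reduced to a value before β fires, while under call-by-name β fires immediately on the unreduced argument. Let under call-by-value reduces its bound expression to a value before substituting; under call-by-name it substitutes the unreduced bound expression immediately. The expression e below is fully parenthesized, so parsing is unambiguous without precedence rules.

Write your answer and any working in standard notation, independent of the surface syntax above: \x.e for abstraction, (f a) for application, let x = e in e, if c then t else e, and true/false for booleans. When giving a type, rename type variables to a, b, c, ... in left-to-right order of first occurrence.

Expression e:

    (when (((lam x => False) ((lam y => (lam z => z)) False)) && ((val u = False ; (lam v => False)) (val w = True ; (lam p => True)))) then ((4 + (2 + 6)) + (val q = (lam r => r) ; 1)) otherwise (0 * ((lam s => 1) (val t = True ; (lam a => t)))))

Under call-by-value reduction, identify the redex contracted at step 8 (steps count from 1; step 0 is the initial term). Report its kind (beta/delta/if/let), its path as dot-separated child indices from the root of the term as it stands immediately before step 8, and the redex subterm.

Trace:
step 0: (if (((\x.false) ((\y.(\z.z)) false)) && ((let u = false in (\v.false)) (let w = true in (\p.true)))) then ((4 + (2 + 6)) + (let q = (\r.r) in 1)) else (0 * ((\s.1) (let t = true in (\a.t)))))
step 1: [beta@0.0.1] (if (((\x.false) (\z.z)) && ((let u = false in (\v.false)) (let w = true in (\p.true)))) then ((4 + (2 + 6)) + (let q = (\r.r) in 1)) else (0 * ((\s.1) (let t = true in (\a.t)))))
step 2: [beta@0.0] (if (false && ((let u = false in (\v.false)) (let w = true in (\p.true)))) then ((4 + (2 + 6)) + (let q = (\r.r) in 1)) else (0 * ((\s.1) (let t = true in (\a.t)))))
step 3: [let@0.1.0] (if (false && ((\v.false) (let w = true in (\p.true)))) then ((4 + (2 + 6)) + (let q = (\r.r) in 1)) else (0 * ((\s.1) (let t = true in (\a.t)))))
step 4: [let@0.1.1] (if (false && ((\v.false) (\p.true))) then ((4 + (2 + 6)) + (let q = (\r.r) in 1)) else (0 * ((\s.1) (let t = true in (\a.t)))))
step 5: [beta@0.1] (if (false && false) then ((4 + (2 + 6)) + (let q = (\r.r) in 1)) else (0 * ((\s.1) (let t = true in (\a.t)))))
step 6: [delta@0] (if false then ((4 + (2 + 6)) + (let q = (\r.r) in 1)) else (0 * ((\s.1) (let t = true in (\a.t)))))
step 7: [if@root] (0 * ((\s.1) (let t = true in (\a.t))))
step 8: [let@1.1] (0 * ((\s.1) (\a.true)))

Answer: let at 1.1 : (let t = true in (\a.t))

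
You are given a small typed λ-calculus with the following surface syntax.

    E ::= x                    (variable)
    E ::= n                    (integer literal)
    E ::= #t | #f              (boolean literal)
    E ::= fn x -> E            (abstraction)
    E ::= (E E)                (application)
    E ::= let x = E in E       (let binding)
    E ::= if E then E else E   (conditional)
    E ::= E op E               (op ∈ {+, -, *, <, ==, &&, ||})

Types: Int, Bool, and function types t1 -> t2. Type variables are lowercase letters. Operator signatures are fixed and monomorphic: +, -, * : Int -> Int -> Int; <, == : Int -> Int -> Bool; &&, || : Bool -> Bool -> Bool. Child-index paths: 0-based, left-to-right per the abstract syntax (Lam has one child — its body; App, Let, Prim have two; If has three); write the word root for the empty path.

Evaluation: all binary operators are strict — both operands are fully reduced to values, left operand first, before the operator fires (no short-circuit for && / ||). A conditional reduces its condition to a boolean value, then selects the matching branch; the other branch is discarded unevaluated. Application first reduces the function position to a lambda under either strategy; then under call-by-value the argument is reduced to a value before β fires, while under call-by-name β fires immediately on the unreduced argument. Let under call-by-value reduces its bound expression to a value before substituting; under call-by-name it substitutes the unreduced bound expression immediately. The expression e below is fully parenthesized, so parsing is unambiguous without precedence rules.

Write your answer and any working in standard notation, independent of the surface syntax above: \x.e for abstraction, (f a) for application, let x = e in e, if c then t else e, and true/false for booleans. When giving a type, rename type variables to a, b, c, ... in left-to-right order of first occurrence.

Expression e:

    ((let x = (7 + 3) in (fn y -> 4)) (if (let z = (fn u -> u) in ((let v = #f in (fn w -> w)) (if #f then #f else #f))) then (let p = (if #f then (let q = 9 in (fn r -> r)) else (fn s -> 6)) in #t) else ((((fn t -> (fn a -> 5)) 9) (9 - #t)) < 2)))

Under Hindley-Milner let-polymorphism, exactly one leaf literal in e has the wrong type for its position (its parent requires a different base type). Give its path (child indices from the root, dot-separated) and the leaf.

Answer: 1.2.0.1.1 : true

Trace:
  unify Int ~ Int
  unify Int ~ Int
let x : Int
\y._ : a -> Int
u : b
\u._ : b -> b
let z : forall. b -> b
let v : Bool
w : c
\w._ : c -> c
  unify Bool ~ Bool
  unify Bool ~ Bool
  unify c -> c ~ Bool -> d
  unify c ~ Bool
  unify Bool ~ d
_ _ : Bool
  unify Bool ~ Bool
  unify Bool ~ Bool
let q : Int
r : e
\r._ : e -> e
\s._ : f -> Int
  unify e -> e ~ f -> Int
  unify e ~ f
  unify f ~ Int
let p : Int -> Int
\a._ : h -> Int
\t._ : g -> h -> Int
  unify g -> h -> Int ~ Int -> i
  unify g ~ Int
  unify h -> Int ~ i
_ _ : h -> Int
  unify Int ~ Int
  unify Bool ~ Int
  FAIL: mismatch Bool ~ Int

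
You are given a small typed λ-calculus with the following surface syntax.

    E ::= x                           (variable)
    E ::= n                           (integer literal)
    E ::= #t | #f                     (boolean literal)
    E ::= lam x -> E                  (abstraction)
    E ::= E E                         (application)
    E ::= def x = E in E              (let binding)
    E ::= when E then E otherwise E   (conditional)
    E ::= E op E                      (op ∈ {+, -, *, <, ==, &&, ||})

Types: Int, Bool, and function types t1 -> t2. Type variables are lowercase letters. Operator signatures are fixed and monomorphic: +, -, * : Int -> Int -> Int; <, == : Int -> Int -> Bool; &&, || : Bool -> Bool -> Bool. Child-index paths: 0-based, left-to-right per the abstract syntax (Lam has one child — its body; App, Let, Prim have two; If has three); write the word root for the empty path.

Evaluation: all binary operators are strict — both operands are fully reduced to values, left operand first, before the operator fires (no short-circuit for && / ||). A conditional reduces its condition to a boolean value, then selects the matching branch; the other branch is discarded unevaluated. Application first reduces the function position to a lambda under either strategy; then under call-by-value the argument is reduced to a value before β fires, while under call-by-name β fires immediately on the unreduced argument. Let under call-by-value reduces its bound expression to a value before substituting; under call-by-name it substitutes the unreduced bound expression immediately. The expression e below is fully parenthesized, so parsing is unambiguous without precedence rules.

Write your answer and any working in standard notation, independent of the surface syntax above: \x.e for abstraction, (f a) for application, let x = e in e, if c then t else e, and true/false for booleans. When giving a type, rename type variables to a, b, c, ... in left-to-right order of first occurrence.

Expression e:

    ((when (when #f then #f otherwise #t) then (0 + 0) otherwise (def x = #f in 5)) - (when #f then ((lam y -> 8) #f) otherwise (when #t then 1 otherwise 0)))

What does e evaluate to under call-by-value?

Trace:
step 0: ((if (if false then false else true) then (0 + 0) else (let x = false in 5)) - (if false then ((\y.8) false) else (if true then 1 else 0)))
step 1: [if@0.0] ((if true then (0 + 0) else (let x = false in 5)) - (if false then ((\y.8) false) else (if true then 1 else 0)))
step 2: [if@0] ((0 + 0) - (if false then ((\y.8) false) else (if true then 1 else 0)))
step 3: [delta@0] (0 - (if false then ((\y.8) false) else (if true then 1 else 0)))
step 4: [if@1] (0 - (if true then 1 else 0))
step 5: [if@1] (0 - 1)
step 6: [delta@root] -1

Answer: -1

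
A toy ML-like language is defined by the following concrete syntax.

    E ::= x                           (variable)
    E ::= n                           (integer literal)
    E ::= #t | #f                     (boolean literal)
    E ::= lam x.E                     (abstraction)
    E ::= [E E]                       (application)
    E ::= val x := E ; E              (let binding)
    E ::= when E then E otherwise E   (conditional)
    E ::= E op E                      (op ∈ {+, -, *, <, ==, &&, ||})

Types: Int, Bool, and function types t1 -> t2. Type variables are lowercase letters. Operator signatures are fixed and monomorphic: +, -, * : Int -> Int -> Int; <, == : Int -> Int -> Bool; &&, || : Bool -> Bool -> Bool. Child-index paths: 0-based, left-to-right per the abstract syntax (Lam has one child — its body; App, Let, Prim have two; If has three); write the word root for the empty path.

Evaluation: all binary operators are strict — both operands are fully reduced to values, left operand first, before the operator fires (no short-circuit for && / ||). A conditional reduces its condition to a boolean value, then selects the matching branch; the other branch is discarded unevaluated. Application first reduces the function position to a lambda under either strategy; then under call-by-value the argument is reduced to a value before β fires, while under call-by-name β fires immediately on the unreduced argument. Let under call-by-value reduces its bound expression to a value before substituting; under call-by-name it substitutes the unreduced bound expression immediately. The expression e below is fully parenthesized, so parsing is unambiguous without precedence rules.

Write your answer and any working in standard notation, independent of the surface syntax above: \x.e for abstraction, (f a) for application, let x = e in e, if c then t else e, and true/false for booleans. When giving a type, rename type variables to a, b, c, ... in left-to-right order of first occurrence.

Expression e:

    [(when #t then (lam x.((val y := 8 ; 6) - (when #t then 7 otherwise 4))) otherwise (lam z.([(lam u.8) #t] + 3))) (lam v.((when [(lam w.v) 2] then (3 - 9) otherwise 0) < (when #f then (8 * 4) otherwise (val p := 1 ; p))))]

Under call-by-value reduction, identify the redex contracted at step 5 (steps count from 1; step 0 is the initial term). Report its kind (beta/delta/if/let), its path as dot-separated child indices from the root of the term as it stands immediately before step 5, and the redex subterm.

Answer: delta at root : (6 - 7)

Derivation:
step 0: ((if true then (\x.((let y = 8 in 6) - (if true then 7 else 4))) else (\z.(((\u.8) true) + 3))) (\v.((if ((\w.v) 2) then (3 - 9) else 0) < (if false then (8 * 4) else (let p = 1 in p)))))
step 1: [if@0] ((\x.((let y = 8 in 6) - (if true then 7 else 4))) (\v.((if ((\w.v) 2) then (3 - 9) else 0) < (if false then (8 * 4) else (let p = 1 in p)))))
step 2: [beta@root] ((let y = 8 in 6) - (if true then 7 else 4))
step 3: [let@0] (6 - (if true then 7 else 4))
step 4: [if@1] (6 - 7)
step 5: [delta@root] -1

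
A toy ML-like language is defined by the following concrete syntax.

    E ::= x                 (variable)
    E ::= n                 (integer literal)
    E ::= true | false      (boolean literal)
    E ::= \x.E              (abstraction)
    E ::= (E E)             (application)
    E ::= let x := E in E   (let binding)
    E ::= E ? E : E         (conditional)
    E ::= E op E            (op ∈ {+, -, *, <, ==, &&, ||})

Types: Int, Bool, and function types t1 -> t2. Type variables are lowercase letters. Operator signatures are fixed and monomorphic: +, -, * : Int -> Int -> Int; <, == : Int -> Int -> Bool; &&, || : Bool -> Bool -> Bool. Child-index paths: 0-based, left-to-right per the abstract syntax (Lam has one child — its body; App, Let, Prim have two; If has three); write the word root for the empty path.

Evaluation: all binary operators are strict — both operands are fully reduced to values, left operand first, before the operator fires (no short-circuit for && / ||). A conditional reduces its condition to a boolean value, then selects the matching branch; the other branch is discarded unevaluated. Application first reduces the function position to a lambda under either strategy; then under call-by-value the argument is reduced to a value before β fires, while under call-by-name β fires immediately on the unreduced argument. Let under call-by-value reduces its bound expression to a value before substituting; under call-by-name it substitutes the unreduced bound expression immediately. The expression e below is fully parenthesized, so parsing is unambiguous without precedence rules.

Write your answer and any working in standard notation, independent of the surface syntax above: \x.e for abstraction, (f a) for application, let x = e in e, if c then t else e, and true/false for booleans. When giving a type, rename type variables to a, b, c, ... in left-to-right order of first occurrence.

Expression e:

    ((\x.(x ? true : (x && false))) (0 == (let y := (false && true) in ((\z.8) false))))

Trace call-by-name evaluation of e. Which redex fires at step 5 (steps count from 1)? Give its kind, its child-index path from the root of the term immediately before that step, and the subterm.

Trace:
step 0: ((\x.(if x then true else (x && false))) (0 == (let y = (false && true) in ((\z.8) false))))
step 1: [beta@root] (if (0 == (let y = (false && true) in ((\z.8) false))) then true else ((0 == (let y = (false && true) in ((\z.8) false))) && false))
step 2: [let@0.1] (if (0 == ((\z.8) false)) then true else ((0 == (let y = (false && true) in ((\z.8) false))) && false))
step 3: [beta@0.1] (if (0 == 8) then true else ((0 == (let y = (false && true) in ((\z.8) false))) && false))
step 4: [delta@0] (if false then true else ((0 == (let y = (false && true) in ((\z.8) false))) && false))
step 5: [if@root] ((0 == (let y = (false && true) in ((\z.8) false))) && false)

Answer: if at root : (if false then true else ((0 == (let y = (false && true) in ((\z.8) false))) && false))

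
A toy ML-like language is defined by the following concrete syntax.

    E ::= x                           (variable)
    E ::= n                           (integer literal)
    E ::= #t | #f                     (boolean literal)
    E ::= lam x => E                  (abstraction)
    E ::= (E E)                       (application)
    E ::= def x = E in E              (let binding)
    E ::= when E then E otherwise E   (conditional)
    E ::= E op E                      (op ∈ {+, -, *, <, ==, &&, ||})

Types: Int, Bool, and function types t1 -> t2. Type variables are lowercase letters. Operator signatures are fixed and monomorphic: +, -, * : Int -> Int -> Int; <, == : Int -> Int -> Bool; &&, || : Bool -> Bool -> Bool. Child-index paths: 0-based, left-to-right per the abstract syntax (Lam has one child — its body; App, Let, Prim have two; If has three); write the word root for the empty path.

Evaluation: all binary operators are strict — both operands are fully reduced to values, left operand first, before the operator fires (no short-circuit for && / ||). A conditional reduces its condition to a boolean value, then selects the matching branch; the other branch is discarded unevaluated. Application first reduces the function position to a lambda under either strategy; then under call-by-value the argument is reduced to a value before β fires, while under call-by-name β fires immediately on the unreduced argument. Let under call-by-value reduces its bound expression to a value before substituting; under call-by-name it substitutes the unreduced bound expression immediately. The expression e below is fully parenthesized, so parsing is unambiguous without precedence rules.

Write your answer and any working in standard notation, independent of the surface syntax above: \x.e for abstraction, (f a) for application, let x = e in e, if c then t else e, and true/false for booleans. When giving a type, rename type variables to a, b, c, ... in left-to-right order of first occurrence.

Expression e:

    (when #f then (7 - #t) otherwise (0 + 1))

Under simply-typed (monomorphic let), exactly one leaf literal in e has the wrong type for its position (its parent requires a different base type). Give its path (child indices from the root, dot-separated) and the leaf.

Answer: 1.1 : true

Working:
  unify Bool ~ Bool
  unify Int ~ Int
  unify Bool ~ Int
  FAIL: mismatch Bool ~ Int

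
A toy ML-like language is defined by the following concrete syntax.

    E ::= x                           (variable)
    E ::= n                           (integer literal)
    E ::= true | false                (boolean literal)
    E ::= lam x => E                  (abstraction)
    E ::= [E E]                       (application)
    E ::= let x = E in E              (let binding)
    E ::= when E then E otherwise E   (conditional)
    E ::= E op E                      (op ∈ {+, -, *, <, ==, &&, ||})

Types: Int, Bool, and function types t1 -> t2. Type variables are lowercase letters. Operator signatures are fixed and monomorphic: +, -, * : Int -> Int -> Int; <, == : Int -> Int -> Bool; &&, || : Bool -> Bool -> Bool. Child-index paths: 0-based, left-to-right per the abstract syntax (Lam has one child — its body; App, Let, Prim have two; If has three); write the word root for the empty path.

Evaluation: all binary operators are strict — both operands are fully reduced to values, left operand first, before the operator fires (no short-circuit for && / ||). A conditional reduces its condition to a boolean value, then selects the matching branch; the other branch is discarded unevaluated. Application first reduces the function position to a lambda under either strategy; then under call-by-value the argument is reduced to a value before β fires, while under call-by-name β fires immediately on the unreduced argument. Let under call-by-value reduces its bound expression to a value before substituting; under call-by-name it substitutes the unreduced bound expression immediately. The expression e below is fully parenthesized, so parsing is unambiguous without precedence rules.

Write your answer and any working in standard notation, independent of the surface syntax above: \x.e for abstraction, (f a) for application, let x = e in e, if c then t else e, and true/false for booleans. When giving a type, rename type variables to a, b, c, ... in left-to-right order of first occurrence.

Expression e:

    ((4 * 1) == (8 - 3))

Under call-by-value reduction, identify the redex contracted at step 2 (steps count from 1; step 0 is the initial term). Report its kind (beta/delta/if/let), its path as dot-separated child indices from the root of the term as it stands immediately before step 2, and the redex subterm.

Answer: delta at 1 : (8 - 3)

Derivation:
step 0: ((4 * 1) == (8 - 3))
step 1: [delta@0] (4 == (8 - 3))
step 2: [delta@1] (4 == 5)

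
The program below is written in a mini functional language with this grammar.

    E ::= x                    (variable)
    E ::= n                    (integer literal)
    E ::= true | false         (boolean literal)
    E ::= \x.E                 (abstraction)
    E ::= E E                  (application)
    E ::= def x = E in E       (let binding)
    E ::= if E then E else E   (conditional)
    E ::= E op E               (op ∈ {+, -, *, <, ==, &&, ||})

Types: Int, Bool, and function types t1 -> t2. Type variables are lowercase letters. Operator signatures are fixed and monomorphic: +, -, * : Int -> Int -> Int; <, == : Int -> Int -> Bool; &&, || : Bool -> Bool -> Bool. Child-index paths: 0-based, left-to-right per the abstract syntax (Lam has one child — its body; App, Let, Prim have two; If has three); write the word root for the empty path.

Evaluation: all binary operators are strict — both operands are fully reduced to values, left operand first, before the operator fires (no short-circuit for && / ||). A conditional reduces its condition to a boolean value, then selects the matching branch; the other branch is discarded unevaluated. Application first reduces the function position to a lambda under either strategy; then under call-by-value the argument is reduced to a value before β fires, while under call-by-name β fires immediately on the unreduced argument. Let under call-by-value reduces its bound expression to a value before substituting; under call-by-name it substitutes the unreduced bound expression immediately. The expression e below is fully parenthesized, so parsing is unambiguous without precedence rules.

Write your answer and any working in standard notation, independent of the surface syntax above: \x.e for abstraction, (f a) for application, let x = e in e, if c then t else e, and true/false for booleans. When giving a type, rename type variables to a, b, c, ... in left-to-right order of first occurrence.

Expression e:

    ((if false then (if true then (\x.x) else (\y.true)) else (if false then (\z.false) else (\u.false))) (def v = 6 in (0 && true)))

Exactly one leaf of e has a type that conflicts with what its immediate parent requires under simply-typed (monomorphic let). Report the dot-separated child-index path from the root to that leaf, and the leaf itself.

Derivation:
  unify Bool ~ Bool
  unify Bool ~ Bool
x : a
\x._ : a -> a
\y._ : b -> Bool
  unify a -> a ~ b -> Bool
  unify a ~ b
  unify b ~ Bool
  unify Bool ~ Bool
\z._ : c -> Bool
\u._ : d -> Bool
  unify c -> Bool ~ d -> Bool
  unify c ~ d
  unify Bool ~ Bool
  unify Bool -> Bool ~ d -> Bool
  unify Bool ~ d
  unify Bool ~ Bool
let v : Int
  unify Int ~ Bool
  FAIL: mismatch Int ~ Bool

Answer: 1.1.0 : 0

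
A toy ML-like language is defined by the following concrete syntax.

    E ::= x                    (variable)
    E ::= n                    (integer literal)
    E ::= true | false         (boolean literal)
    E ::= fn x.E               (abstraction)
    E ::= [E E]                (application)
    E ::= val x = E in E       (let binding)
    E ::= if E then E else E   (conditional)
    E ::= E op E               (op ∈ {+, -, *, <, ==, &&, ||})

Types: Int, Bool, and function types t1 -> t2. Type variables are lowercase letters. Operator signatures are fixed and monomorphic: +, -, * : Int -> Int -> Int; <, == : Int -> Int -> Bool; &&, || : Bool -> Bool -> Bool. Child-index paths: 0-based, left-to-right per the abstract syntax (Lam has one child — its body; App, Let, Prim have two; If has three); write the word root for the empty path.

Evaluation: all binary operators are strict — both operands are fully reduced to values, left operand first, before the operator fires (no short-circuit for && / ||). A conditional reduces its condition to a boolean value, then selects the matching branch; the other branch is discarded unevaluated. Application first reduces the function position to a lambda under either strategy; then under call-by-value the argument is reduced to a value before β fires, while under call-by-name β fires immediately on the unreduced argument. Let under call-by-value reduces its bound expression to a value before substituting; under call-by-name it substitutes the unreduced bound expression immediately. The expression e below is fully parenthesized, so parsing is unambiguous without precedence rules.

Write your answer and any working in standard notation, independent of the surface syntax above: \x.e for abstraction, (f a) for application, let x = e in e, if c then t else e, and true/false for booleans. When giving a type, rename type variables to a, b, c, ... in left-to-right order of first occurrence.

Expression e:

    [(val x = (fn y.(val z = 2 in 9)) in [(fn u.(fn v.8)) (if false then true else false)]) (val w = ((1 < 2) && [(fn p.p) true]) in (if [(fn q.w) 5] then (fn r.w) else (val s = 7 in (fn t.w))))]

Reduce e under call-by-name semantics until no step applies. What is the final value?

Trace:
step 0: ((let x = (\y.(let z = 2 in 9)) in ((\u.(\v.8)) (if false then true else false))) (let w = ((1 < 2) && ((\p.p) true)) in (if ((\q.w) 5) then (\r.w) else (let s = 7 in (\t.w)))))
step 1: [let@0] (((\u.(\v.8)) (if false then true else false)) (let w = ((1 < 2) && ((\p.p) true)) in (if ((\q.w) 5) then (\r.w) else (let s = 7 in (\t.w)))))
step 2: [beta@0] ((\v.8) (let w = ((1 < 2) && ((\p.p) true)) in (if ((\q.w) 5) then (\r.w) else (let s = 7 in (\t.w)))))
step 3: [beta@root] 8

Answer: 8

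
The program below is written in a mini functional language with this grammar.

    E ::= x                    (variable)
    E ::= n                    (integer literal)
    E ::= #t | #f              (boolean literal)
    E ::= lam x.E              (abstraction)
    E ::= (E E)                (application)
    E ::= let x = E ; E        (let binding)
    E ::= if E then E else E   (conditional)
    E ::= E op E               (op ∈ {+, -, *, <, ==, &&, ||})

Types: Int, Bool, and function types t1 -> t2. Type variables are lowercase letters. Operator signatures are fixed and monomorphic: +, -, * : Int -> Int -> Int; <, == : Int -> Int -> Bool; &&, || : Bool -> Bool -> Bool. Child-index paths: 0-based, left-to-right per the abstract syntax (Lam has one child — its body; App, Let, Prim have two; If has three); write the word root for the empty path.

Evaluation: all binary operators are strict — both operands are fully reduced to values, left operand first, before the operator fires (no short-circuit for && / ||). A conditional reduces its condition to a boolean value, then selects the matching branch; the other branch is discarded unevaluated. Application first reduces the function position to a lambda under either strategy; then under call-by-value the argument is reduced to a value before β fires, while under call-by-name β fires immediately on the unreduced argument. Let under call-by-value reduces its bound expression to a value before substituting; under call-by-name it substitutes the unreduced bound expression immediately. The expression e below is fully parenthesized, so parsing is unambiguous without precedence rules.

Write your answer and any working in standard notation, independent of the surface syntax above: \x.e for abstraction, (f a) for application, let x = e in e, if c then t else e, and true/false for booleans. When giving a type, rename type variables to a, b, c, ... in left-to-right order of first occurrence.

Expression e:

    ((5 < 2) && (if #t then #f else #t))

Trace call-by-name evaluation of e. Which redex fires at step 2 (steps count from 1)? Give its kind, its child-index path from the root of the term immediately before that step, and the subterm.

Answer: if at 1 : (if true then false else true)

Derivation:
step 0: ((5 < 2) && (if true then false else true))
step 1: [delta@0] (false && (if true then false else true))
step 2: [if@1] (false && false)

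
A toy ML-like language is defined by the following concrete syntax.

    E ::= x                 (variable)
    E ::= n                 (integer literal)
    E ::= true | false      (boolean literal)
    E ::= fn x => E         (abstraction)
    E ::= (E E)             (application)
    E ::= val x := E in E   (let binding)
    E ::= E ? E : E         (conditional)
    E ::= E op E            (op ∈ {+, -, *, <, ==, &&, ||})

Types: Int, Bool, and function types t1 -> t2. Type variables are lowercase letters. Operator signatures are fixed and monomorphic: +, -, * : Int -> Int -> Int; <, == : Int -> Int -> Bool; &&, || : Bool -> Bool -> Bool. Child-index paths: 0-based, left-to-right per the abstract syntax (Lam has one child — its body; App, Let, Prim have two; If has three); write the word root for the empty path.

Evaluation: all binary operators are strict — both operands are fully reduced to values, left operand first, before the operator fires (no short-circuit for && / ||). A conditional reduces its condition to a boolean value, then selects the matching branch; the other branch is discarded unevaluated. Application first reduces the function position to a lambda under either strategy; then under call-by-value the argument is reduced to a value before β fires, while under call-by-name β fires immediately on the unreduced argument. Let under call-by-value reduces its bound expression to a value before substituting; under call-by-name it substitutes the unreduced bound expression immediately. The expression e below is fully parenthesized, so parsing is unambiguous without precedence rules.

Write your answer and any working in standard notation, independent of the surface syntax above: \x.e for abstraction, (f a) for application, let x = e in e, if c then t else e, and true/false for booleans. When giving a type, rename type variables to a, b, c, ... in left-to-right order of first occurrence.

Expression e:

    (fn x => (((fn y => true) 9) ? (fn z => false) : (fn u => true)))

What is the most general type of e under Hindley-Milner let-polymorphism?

Derivation:
\y._ : b -> Bool
  unify b -> Bool ~ Int -> c
  unify b ~ Int
  unify Bool ~ c
_ _ : Bool
  unify Bool ~ Bool
\z._ : d -> Bool
\u._ : e -> Bool
  unify d -> Bool ~ e -> Bool
  unify d ~ e
  unify Bool ~ Bool
\x._ : a -> e -> Bool

Answer: a -> b -> Bool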